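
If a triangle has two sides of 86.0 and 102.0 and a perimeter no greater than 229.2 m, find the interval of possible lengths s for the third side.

16.0 < s ≤ 41.2

Triangle inequality alone gives 16.0 < s < 188.0.
The perimeter condition gives s ≤ 229.2 − 86.0 − 102.0 = 41.2.
Intersecting the two: 16.0 < s ≤ 41.2.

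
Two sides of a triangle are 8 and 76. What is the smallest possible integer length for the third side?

69

The third side must be strictly greater than |8 − 76| = 68.
The smallest integer above 68 is 69.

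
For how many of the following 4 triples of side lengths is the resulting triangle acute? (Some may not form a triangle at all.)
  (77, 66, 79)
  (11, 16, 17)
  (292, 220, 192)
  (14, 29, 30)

(77,66,79): 66²+77² = 10285 > 6241 = 79² → acute
(11,16,17): 11²+16² = 377 > 289 = 17² → acute
(292,220,192): 192²+220² = 85264 = 292² → right
(14,29,30): 14²+29² = 1037 > 900 = 30² → acute
3 of the 4 are acute.

3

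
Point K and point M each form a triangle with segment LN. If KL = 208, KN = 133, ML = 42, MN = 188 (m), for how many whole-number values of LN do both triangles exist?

83

From triangle KLN: 75 < LN < 341.
From triangle MLN: 146 < LN < 230.
Intersection: 146 < LN < 230, so integers 147 through 229: 83 values.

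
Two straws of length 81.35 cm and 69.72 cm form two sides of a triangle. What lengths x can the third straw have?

11.63 < x < 151.07 (cm)

By the triangle inequality, x must be less than 81.35 + 69.72 = 151.07 and greater than |81.35 − 69.72| = 11.63.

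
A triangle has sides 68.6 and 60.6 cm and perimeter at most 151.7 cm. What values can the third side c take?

8.0 < c ≤ 22.5

Triangle inequality alone gives 8.0 < c < 129.2.
The perimeter condition gives c ≤ 151.7 − 68.6 − 60.6 = 22.5.
Intersecting the two: 8.0 < c ≤ 22.5.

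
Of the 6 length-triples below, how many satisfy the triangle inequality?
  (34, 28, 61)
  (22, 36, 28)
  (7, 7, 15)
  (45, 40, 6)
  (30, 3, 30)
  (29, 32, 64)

4

(28,34,61): 28+34 > 61 → valid
(22,28,36): 22+28 > 36 → valid
(7,7,15): 7+7 ≤ 15 → not valid
(6,40,45): 6+40 > 45 → valid
(3,30,30): 3+30 > 30 → valid
(29,32,64): 29+32 ≤ 64 → not valid
4 of the 6 triples form a triangle.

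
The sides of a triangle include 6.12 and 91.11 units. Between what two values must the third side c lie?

By the triangle inequality, c must be less than 6.12 + 91.11 = 97.23 and greater than |6.12 − 91.11| = 84.99.

84.99 < c < 97.23 (units)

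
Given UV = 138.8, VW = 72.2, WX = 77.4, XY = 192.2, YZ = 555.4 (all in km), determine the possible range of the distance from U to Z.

74.8 ≤ UZ ≤ 1036.0 km

The maximum is all hops collinear in one direction: 138.8 + 72.2 + 77.4 + 192.2 + 555.4 = 1036.0.
The longest hop is 555.4; the others sum to 480.6. Folding the others back against it leaves at least 555.4 − 480.6 = 74.8.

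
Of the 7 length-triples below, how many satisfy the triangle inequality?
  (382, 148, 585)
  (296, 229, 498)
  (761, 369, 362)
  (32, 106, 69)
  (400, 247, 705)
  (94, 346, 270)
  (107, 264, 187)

3

(148,382,585): 148+382 ≤ 585 → not valid
(229,296,498): 229+296 > 498 → valid
(362,369,761): 362+369 ≤ 761 → not valid
(32,69,106): 32+69 ≤ 106 → not valid
(247,400,705): 247+400 ≤ 705 → not valid
(94,270,346): 94+270 > 346 → valid
(107,187,264): 107+187 > 264 → valid
3 of the 7 triples form a triangle.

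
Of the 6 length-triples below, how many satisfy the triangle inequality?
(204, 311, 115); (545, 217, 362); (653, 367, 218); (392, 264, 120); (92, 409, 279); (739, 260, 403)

(115,204,311): 115+204 > 311 → valid
(217,362,545): 217+362 > 545 → valid
(218,367,653): 218+367 ≤ 653 → not valid
(120,264,392): 120+264 ≤ 392 → not valid
(92,279,409): 92+279 ≤ 409 → not valid
(260,403,739): 260+403 ≤ 739 → not valid
2 of the 6 triples form a triangle.

2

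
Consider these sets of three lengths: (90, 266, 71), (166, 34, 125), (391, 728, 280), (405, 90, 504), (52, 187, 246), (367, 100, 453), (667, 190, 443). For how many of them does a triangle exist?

1

(71,90,266): 71+90 ≤ 266 → not valid
(34,125,166): 34+125 ≤ 166 → not valid
(280,391,728): 280+391 ≤ 728 → not valid
(90,405,504): 90+405 ≤ 504 → not valid
(52,187,246): 52+187 ≤ 246 → not valid
(100,367,453): 100+367 > 453 → valid
(190,443,667): 190+443 ≤ 667 → not valid
1 of the 7 triples forms a triangle.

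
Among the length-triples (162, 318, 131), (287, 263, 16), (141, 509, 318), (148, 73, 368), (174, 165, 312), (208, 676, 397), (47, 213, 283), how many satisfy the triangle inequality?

1

(131,162,318): 131+162 ≤ 318 → not valid
(16,263,287): 16+263 ≤ 287 → not valid
(141,318,509): 141+318 ≤ 509 → not valid
(73,148,368): 73+148 ≤ 368 → not valid
(165,174,312): 165+174 > 312 → valid
(208,397,676): 208+397 ≤ 676 → not valid
(47,213,283): 47+213 ≤ 283 → not valid
1 of the 7 triples forms a triangle.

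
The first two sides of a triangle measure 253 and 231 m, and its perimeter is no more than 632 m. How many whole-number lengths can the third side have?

126

Triangle inequality: 22 < x < 484. Perimeter ≤ 632 gives x ≤ 632 − 253 − 231 = 148.
So 22 < x ≤ 148; integers 23 through 148: 126 values.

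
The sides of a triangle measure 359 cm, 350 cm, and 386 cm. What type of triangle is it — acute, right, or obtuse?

acute

Compare the square of the longest side to the sum of squares of the other two: 350² + 359² = 251381 > 148996 = 386².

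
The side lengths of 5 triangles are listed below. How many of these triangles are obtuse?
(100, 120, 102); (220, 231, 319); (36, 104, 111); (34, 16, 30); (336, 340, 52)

1

(100,120,102): 100²+102² = 20404 > 14400 = 120² → acute
(220,231,319): 220²+231² = 101761 = 319² → right
(36,104,111): 36²+104² = 12112 < 12321 = 111² → obtuse
(34,16,30): 16²+30² = 1156 = 34² → right
(336,340,52): 52²+336² = 115600 = 340² → right
1 of the 5 is obtuse.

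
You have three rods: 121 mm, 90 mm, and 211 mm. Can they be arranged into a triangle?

The two shorter sides sum to 211, exactly equal to the longest side 211.
That gives only a degenerate (flat) triangle — the inequality must be strict.

No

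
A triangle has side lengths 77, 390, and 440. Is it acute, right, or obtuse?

obtuse

Compare the square of the longest side to the sum of squares of the other two: 77² + 390² = 158029 < 193600 = 440².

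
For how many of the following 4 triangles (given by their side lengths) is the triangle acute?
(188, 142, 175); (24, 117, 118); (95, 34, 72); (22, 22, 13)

3

(188,142,175): 142²+175² = 50789 > 35344 = 188² → acute
(24,117,118): 24²+117² = 14265 > 13924 = 118² → acute
(95,34,72): 34²+72² = 6340 < 9025 = 95² → obtuse
(22,22,13): 13²+22² = 653 > 484 = 22² → acute
3 of the 4 are acute.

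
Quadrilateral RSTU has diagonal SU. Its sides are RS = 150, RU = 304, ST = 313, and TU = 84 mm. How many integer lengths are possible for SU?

From triangle RSU: 154 < SU < 454.
From triangle TSU: 229 < SU < 397.
Intersection: 229 < SU < 397, so integers 230 through 396: 167 values.

167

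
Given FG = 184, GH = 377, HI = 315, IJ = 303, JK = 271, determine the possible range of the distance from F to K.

The maximum is all hops collinear in one direction: 184 + 377 + 315 + 303 + 271 = 1450.
The longest hop is 377; the others sum to 1073. Since 377 ≤ 1073, the path can fold back on itself completely, so the minimum distance is 0.

0 ≤ FK ≤ 1450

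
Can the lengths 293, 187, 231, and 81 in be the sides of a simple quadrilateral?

Yes

A quadrilateral exists iff every side is shorter than the sum of the others — equivalently, the longest side is less than the sum of the rest.
Longest side 293 < 499 (sum of the remaining 3), so yes.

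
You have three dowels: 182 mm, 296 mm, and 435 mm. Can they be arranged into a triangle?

Yes

The longest side is 435, and the other two sum to 478.
Since 478 > 435, the triangle inequality holds.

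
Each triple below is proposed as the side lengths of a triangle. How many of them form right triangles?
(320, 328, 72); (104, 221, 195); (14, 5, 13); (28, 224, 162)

2

(320,328,72): 72²+320² = 107584 = 328² → right
(104,221,195): 104²+195² = 48841 = 221² → right
(14,5,13): 5²+13² = 194 < 196 = 14² → obtuse
(28,224,162): 28+162 ≤ 224, not a triangle
2 of the 4 are right.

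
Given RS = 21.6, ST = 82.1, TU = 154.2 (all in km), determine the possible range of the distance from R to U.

50.5 ≤ RU ≤ 257.9 km

The maximum is all hops collinear in one direction: 21.6 + 82.1 + 154.2 = 257.9.
The longest hop is 154.2; the others sum to 103.7. Folding the others back against it leaves at least 154.2 − 103.7 = 50.5.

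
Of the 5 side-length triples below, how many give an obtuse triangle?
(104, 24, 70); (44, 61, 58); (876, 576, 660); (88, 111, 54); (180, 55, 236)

(104,24,70): 24+70 ≤ 104, not a triangle
(44,61,58): 44²+58² = 5300 > 3721 = 61² → acute
(876,576,660): 576²+660² = 767376 = 876² → right
(88,111,54): 54²+88² = 10660 < 12321 = 111² → obtuse
(180,55,236): 55+180 ≤ 236, not a triangle
1 of the 5 is obtuse.

1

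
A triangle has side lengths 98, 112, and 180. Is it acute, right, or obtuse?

Compare the square of the longest side to the sum of squares of the other two: 98² + 112² = 22148 < 32400 = 180².

obtuse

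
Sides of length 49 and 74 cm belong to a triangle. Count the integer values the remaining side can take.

97

The third side lies in the open interval (25, 123).
Integers from 26 to 122 inclusive: 122 − 26 + 1 = 97.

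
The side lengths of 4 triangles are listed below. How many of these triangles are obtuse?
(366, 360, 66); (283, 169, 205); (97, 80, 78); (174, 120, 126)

1

(366,360,66): 66²+360² = 133956 = 366² → right
(283,169,205): 169²+205² = 70586 < 80089 = 283² → obtuse
(97,80,78): 78²+80² = 12484 > 9409 = 97² → acute
(174,120,126): 120²+126² = 30276 = 174² → right
1 of the 4 is obtuse.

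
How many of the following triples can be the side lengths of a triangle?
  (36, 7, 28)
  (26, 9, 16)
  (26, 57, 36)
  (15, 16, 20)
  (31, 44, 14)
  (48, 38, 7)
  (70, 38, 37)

4

(7,28,36): 7+28 ≤ 36 → not valid
(9,16,26): 9+16 ≤ 26 → not valid
(26,36,57): 26+36 > 57 → valid
(15,16,20): 15+16 > 20 → valid
(14,31,44): 14+31 > 44 → valid
(7,38,48): 7+38 ≤ 48 → not valid
(37,38,70): 37+38 > 70 → valid
4 of the 7 triples form a triangle.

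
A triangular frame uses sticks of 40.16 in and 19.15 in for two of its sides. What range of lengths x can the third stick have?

By the triangle inequality, x must be less than 40.16 + 19.15 = 59.31 and greater than |40.16 − 19.15| = 21.01.

21.01 < x < 59.31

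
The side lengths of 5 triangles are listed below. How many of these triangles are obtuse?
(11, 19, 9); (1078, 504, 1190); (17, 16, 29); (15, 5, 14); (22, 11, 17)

(11,19,9): 9²+11² = 202 < 361 = 19² → obtuse
(1078,504,1190): 504²+1078² = 1416100 = 1190² → right
(17,16,29): 16²+17² = 545 < 841 = 29² → obtuse
(15,5,14): 5²+14² = 221 < 225 = 15² → obtuse
(22,11,17): 11²+17² = 410 < 484 = 22² → obtuse
4 of the 5 are obtuse.

4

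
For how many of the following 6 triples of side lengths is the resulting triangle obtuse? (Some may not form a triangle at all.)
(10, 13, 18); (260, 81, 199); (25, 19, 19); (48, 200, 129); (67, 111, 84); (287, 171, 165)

4

(10,13,18): 10²+13² = 269 < 324 = 18² → obtuse
(260,81,199): 81²+199² = 46162 < 67600 = 260² → obtuse
(25,19,19): 19²+19² = 722 > 625 = 25² → acute
(48,200,129): 48+129 ≤ 200, not a triangle
(67,111,84): 67²+84² = 11545 < 12321 = 111² → obtuse
(287,171,165): 165²+171² = 56466 < 82369 = 287² → obtuse
4 of the 6 are obtuse.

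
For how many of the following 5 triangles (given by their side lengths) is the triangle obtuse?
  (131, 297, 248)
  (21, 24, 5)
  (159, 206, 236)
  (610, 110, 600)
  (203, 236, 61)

(131,297,248): 131²+248² = 78665 < 88209 = 297² → obtuse
(21,24,5): 5²+21² = 466 < 576 = 24² → obtuse
(159,206,236): 159²+206² = 67717 > 55696 = 236² → acute
(610,110,600): 110²+600² = 372100 = 610² → right
(203,236,61): 61²+203² = 44930 < 55696 = 236² → obtuse
3 of the 5 are obtuse.

3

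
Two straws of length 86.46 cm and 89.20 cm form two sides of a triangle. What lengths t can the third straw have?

By the triangle inequality, t must be less than 86.46 + 89.20 = 175.66 and greater than |86.46 − 89.20| = 2.74.

2.74 < t < 175.66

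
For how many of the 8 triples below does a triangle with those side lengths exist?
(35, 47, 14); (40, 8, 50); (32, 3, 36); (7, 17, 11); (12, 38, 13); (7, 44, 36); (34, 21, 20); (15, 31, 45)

(14,35,47): 14+35 > 47 → valid
(8,40,50): 8+40 ≤ 50 → not valid
(3,32,36): 3+32 ≤ 36 → not valid
(7,11,17): 7+11 > 17 → valid
(12,13,38): 12+13 ≤ 38 → not valid
(7,36,44): 7+36 ≤ 44 → not valid
(20,21,34): 20+21 > 34 → valid
(15,31,45): 15+31 > 45 → valid
4 of the 8 triples form a triangle.

4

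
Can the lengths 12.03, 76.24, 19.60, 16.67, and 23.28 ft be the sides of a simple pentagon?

No

For a pentagon, each side must be shorter than the sum of the others.
Here the longest side is 76.24, but the remaining 4 sides sum to only 71.58.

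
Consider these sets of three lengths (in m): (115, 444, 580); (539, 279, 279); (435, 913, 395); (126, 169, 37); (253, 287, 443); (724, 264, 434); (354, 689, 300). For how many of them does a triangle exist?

2

(115,444,580): 115+444 ≤ 580 → not valid
(279,279,539): 279+279 > 539 → valid
(395,435,913): 395+435 ≤ 913 → not valid
(37,126,169): 37+126 ≤ 169 → not valid
(253,287,443): 253+287 > 443 → valid
(264,434,724): 264+434 ≤ 724 → not valid
(300,354,689): 300+354 ≤ 689 → not valid
2 of the 7 triples form a triangle.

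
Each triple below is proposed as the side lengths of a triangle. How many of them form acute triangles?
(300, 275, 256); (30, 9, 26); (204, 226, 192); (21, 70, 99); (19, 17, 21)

(300,275,256): 256²+275² = 141161 > 90000 = 300² → acute
(30,9,26): 9²+26² = 757 < 900 = 30² → obtuse
(204,226,192): 192²+204² = 78480 > 51076 = 226² → acute
(21,70,99): 21+70 ≤ 99, not a triangle
(19,17,21): 17²+19² = 650 > 441 = 21² → acute
3 of the 5 are acute.

3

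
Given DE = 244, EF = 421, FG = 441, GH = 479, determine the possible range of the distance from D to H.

The maximum is all hops collinear in one direction: 244 + 421 + 441 + 479 = 1585.
The longest hop is 479; the others sum to 1106. Since 479 ≤ 1106, the path can fold back on itself completely, so the minimum distance is 0.

0 ≤ DH ≤ 1585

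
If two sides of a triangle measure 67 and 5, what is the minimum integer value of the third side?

63

The third side must be strictly greater than |67 − 5| = 62.
The smallest integer above 62 is 63.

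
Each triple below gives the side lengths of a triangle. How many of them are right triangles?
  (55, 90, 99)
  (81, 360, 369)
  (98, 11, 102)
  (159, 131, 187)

1

(55,90,99): 55²+90² = 11125 > 9801 = 99² → acute
(81,360,369): 81²+360² = 136161 = 369² → right
(98,11,102): 11²+98² = 9725 < 10404 = 102² → obtuse
(159,131,187): 131²+159² = 42442 > 34969 = 187² → acute
1 of the 4 is right.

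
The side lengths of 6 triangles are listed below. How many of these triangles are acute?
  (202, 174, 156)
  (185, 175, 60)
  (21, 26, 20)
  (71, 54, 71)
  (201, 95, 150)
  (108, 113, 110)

4

(202,174,156): 156²+174² = 54612 > 40804 = 202² → acute
(185,175,60): 60²+175² = 34225 = 185² → right
(21,26,20): 20²+21² = 841 > 676 = 26² → acute
(71,54,71): 54²+71² = 7957 > 5041 = 71² → acute
(201,95,150): 95²+150² = 31525 < 40401 = 201² → obtuse
(108,113,110): 108²+110² = 23764 > 12769 = 113² → acute
4 of the 6 are acute.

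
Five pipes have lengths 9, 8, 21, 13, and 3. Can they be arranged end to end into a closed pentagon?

A pentagon exists iff every side is shorter than the sum of the others — equivalently, the longest side is less than the sum of the rest.
Longest side 21 < 33 (sum of the remaining 4), so yes.

Yes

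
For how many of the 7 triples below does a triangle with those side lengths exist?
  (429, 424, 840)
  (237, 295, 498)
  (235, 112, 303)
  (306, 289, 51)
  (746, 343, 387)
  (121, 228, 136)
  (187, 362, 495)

6

(424,429,840): 424+429 > 840 → valid
(237,295,498): 237+295 > 498 → valid
(112,235,303): 112+235 > 303 → valid
(51,289,306): 51+289 > 306 → valid
(343,387,746): 343+387 ≤ 746 → not valid
(121,136,228): 121+136 > 228 → valid
(187,362,495): 187+362 > 495 → valid
6 of the 7 triples form a triangle.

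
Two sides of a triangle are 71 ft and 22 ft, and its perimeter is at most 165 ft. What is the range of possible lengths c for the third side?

49 < c ≤ 72

Triangle inequality alone gives 49 < c < 93.
The perimeter condition gives c ≤ 165 − 71 − 22 = 72.
Intersecting the two: 49 < c ≤ 72.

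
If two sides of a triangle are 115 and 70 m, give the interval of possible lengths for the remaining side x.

45 < x < 185

By the triangle inequality, x must be less than 115 + 70 = 185 and greater than |115 − 70| = 45.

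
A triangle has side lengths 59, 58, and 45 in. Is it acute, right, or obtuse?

Compare the square of the longest side to the sum of squares of the other two: 45² + 58² = 5389 > 3481 = 59².

acute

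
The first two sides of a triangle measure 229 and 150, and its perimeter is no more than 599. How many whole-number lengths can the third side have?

Triangle inequality: 79 < x < 379. Perimeter ≤ 599 gives x ≤ 599 − 229 − 150 = 220.
So 79 < x ≤ 220; integers 80 through 220: 141 values.

141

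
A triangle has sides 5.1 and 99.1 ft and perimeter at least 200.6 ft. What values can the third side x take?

Triangle inequality alone gives 94.0 < x < 104.2.
The perimeter condition gives x ≥ 200.6 − 5.1 − 99.1 = 96.4.
Intersecting the two: 96.4 ≤ x < 104.2.

96.4 ≤ x < 104.2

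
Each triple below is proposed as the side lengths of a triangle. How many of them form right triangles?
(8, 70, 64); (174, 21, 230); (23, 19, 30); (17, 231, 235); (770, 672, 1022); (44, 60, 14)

(8,70,64): 8²+64² = 4160 < 4900 = 70² → obtuse
(174,21,230): 21+174 ≤ 230, not a triangle
(23,19,30): 19²+23² = 890 < 900 = 30² → obtuse
(17,231,235): 17²+231² = 53650 < 55225 = 235² → obtuse
(770,672,1022): 672²+770² = 1044484 = 1022² → right
(44,60,14): 14+44 ≤ 60, not a triangle
1 of the 6 is right.

1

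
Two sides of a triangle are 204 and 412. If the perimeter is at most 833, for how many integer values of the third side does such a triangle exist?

Triangle inequality: 208 < x < 616. Perimeter ≤ 833 gives x ≤ 833 − 204 − 412 = 217.
So 208 < x ≤ 217; integers 209 through 217: 9 values.

9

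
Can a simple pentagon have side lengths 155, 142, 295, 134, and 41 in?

Yes

A pentagon exists iff every side is shorter than the sum of the others — equivalently, the longest side is less than the sum of the rest.
Longest side 295 < 472 (sum of the remaining 4), so yes.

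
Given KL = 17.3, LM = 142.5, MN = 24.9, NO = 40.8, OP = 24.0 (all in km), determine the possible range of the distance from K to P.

The maximum is all hops collinear in one direction: 17.3 + 142.5 + 24.9 + 40.8 + 24.0 = 249.5.
The longest hop is 142.5; the others sum to 107.0. Folding the others back against it leaves at least 142.5 − 107.0 = 35.5.

35.5 ≤ KP ≤ 249.5 km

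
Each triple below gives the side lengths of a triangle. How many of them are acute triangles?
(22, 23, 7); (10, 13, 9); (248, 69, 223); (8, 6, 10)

(22,23,7): 7²+22² = 533 > 529 = 23² → acute
(10,13,9): 9²+10² = 181 > 169 = 13² → acute
(248,69,223): 69²+223² = 54490 < 61504 = 248² → obtuse
(8,6,10): 6²+8² = 100 = 10² → right
2 of the 4 are acute.

2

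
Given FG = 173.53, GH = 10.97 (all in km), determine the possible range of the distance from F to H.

By the triangle inequality, |173.53 − 10.97| ≤ FH ≤ 173.53 + 10.97.

162.56 ≤ FH ≤ 184.50 km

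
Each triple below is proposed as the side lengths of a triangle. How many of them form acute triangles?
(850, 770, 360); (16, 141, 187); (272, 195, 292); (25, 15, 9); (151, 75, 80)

1

(850,770,360): 360²+770² = 722500 = 850² → right
(16,141,187): 16+141 ≤ 187, not a triangle
(272,195,292): 195²+272² = 112009 > 85264 = 292² → acute
(25,15,9): 9+15 ≤ 25, not a triangle
(151,75,80): 75²+80² = 12025 < 22801 = 151² → obtuse
1 of the 5 is acute.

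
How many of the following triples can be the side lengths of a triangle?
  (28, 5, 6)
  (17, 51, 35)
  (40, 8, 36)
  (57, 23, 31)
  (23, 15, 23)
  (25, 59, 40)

4

(5,6,28): 5+6 ≤ 28 → not valid
(17,35,51): 17+35 > 51 → valid
(8,36,40): 8+36 > 40 → valid
(23,31,57): 23+31 ≤ 57 → not valid
(15,23,23): 15+23 > 23 → valid
(25,40,59): 25+40 > 59 → valid
4 of the 6 triples form a triangle.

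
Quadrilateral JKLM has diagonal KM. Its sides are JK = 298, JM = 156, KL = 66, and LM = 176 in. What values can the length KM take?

From triangle JKM: |298 − 156| < KM < 298 + 156, i.e. 142 < KM < 454.
From triangle LKM: 110 < KM < 242.
Both must hold, so KM lies in the intersection.

142 < KM < 242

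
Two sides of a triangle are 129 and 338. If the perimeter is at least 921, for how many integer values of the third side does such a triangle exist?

13

Triangle inequality: 209 < x < 467. Perimeter ≥ 921 gives x ≥ 921 − 129 − 338 = 454.
So 454 ≤ x < 467; integers 454 through 466: 13 values.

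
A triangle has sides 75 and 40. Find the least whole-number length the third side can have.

The third side must be strictly greater than |75 − 40| = 35.
The smallest integer above 35 is 36.

36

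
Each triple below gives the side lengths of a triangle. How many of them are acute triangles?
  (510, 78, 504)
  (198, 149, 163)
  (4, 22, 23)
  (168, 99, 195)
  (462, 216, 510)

(510,78,504): 78²+504² = 260100 = 510² → right
(198,149,163): 149²+163² = 48770 > 39204 = 198² → acute
(4,22,23): 4²+22² = 500 < 529 = 23² → obtuse
(168,99,195): 99²+168² = 38025 = 195² → right
(462,216,510): 216²+462² = 260100 = 510² → right
1 of the 5 is acute.

1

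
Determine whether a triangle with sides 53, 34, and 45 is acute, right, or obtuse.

acute

Compare the square of the longest side to the sum of squares of the other two: 34² + 45² = 3181 > 2809 = 53².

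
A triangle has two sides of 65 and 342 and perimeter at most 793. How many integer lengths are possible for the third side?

109

Triangle inequality: 277 < x < 407. Perimeter ≤ 793 gives x ≤ 793 − 65 − 342 = 386.
So 277 < x ≤ 386; integers 278 through 386: 109 values.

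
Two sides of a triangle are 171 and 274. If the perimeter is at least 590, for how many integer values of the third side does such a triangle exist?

Triangle inequality: 103 < x < 445. Perimeter ≥ 590 gives x ≥ 590 − 171 − 274 = 145.
So 145 ≤ x < 445; integers 145 through 444: 300 values.

300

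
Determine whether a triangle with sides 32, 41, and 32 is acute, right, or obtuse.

acute

Compare the square of the longest side to the sum of squares of the other two: 32² + 32² = 2048 > 1681 = 41².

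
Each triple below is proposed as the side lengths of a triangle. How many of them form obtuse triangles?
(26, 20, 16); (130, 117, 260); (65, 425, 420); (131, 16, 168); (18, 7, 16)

2

(26,20,16): 16²+20² = 656 < 676 = 26² → obtuse
(130,117,260): 117+130 ≤ 260, not a triangle
(65,425,420): 65²+420² = 180625 = 425² → right
(131,16,168): 16+131 ≤ 168, not a triangle
(18,7,16): 7²+16² = 305 < 324 = 18² → obtuse
2 of the 5 are obtuse.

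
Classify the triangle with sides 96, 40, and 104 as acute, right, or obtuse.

Compare the square of the longest side to the sum of squares of the other two: 40² + 96² = 10816 = 104².

right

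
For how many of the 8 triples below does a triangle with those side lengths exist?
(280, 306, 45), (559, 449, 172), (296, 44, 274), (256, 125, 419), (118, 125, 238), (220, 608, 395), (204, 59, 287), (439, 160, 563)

6

(45,280,306): 45+280 > 306 → valid
(172,449,559): 172+449 > 559 → valid
(44,274,296): 44+274 > 296 → valid
(125,256,419): 125+256 ≤ 419 → not valid
(118,125,238): 118+125 > 238 → valid
(220,395,608): 220+395 > 608 → valid
(59,204,287): 59+204 ≤ 287 → not valid
(160,439,563): 160+439 > 563 → valid
6 of the 8 triples form a triangle.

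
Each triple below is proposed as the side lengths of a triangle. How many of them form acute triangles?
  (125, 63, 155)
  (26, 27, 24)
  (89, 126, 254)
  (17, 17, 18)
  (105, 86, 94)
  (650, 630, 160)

(125,63,155): 63²+125² = 19594 < 24025 = 155² → obtuse
(26,27,24): 24²+26² = 1252 > 729 = 27² → acute
(89,126,254): 89+126 ≤ 254, not a triangle
(17,17,18): 17²+17² = 578 > 324 = 18² → acute
(105,86,94): 86²+94² = 16232 > 11025 = 105² → acute
(650,630,160): 160²+630² = 422500 = 650² → right
3 of the 6 are acute.

3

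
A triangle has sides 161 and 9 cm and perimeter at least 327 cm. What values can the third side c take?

Triangle inequality alone gives 152 < c < 170.
The perimeter condition gives c ≥ 327 − 161 − 9 = 157.
Intersecting the two: 157 ≤ c < 170.

157 ≤ c < 170 cm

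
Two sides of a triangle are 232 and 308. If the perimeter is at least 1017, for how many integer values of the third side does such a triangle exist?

63

Triangle inequality: 76 < x < 540. Perimeter ≥ 1017 gives x ≥ 1017 − 232 − 308 = 477.
So 477 ≤ x < 540; integers 477 through 539: 63 values.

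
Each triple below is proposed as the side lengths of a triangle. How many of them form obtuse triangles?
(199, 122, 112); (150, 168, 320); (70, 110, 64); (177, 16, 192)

3

(199,122,112): 112²+122² = 27428 < 39601 = 199² → obtuse
(150,168,320): 150+168 ≤ 320, not a triangle
(70,110,64): 64²+70² = 8996 < 12100 = 110² → obtuse
(177,16,192): 16²+177² = 31585 < 36864 = 192² → obtuse
3 of the 4 are obtuse.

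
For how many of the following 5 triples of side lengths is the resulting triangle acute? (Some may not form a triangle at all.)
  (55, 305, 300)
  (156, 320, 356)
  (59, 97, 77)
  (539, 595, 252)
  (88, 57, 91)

(55,305,300): 55²+300² = 93025 = 305² → right
(156,320,356): 156²+320² = 126736 = 356² → right
(59,97,77): 59²+77² = 9410 > 9409 = 97² → acute
(539,595,252): 252²+539² = 354025 = 595² → right
(88,57,91): 57²+88² = 10993 > 8281 = 91² → acute
2 of the 5 are acute.

2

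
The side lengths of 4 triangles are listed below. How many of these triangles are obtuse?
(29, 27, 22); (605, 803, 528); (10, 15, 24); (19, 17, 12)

(29,27,22): 22²+27² = 1213 > 841 = 29² → acute
(605,803,528): 528²+605² = 644809 = 803² → right
(10,15,24): 10²+15² = 325 < 576 = 24² → obtuse
(19,17,12): 12²+17² = 433 > 361 = 19² → acute
1 of the 4 is obtuse.

1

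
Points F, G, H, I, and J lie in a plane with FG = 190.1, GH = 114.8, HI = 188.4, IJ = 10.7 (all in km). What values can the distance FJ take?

The maximum is all hops collinear in one direction: 190.1 + 114.8 + 188.4 + 10.7 = 504.0.
The longest hop is 190.1; the others sum to 313.9. Since 190.1 ≤ 313.9, the path can fold back on itself completely, so the minimum distance is 0.

0 ≤ FJ ≤ 504.0 km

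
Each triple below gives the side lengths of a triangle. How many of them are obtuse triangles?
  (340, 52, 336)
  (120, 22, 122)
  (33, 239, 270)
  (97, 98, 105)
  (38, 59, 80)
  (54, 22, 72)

3

(340,52,336): 52²+336² = 115600 = 340² → right
(120,22,122): 22²+120² = 14884 = 122² → right
(33,239,270): 33²+239² = 58210 < 72900 = 270² → obtuse
(97,98,105): 97²+98² = 19013 > 11025 = 105² → acute
(38,59,80): 38²+59² = 4925 < 6400 = 80² → obtuse
(54,22,72): 22²+54² = 3400 < 5184 = 72² → obtuse
3 of the 6 are obtuse.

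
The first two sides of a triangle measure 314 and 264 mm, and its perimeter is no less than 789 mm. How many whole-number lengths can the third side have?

Triangle inequality: 50 < x < 578. Perimeter ≥ 789 gives x ≥ 789 − 314 − 264 = 211.
So 211 ≤ x < 578; integers 211 through 577: 367 values.

367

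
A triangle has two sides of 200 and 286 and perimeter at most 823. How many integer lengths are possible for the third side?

251

Triangle inequality: 86 < x < 486. Perimeter ≤ 823 gives x ≤ 823 − 200 − 286 = 337.
So 86 < x ≤ 337; integers 87 through 337: 251 values.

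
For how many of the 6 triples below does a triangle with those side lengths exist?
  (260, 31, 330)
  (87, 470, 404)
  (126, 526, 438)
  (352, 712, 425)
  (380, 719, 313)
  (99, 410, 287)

3

(31,260,330): 31+260 ≤ 330 → not valid
(87,404,470): 87+404 > 470 → valid
(126,438,526): 126+438 > 526 → valid
(352,425,712): 352+425 > 712 → valid
(313,380,719): 313+380 ≤ 719 → not valid
(99,287,410): 99+287 ≤ 410 → not valid
3 of the 6 triples form a triangle.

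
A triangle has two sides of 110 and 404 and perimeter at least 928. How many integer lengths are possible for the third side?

100

Triangle inequality: 294 < x < 514. Perimeter ≥ 928 gives x ≥ 928 − 110 − 404 = 414.
So 414 ≤ x < 514; integers 414 through 513: 100 values.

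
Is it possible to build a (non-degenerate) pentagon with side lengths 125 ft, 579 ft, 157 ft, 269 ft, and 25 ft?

For a pentagon, each side must be shorter than the sum of the others.
Here the longest side is 579, but the remaining 4 sides sum to only 576.

No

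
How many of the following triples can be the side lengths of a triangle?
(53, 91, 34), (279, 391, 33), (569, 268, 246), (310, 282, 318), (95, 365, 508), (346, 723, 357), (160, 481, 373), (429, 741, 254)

2

(34,53,91): 34+53 ≤ 91 → not valid
(33,279,391): 33+279 ≤ 391 → not valid
(246,268,569): 246+268 ≤ 569 → not valid
(282,310,318): 282+310 > 318 → valid
(95,365,508): 95+365 ≤ 508 → not valid
(346,357,723): 346+357 ≤ 723 → not valid
(160,373,481): 160+373 > 481 → valid
(254,429,741): 254+429 ≤ 741 → not valid
2 of the 8 triples form a triangle.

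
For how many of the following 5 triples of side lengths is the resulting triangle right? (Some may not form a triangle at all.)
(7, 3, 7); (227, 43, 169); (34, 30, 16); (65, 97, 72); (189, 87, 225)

(7,3,7): 3²+7² = 58 > 49 = 7² → acute
(227,43,169): 43+169 ≤ 227, not a triangle
(34,30,16): 16²+30² = 1156 = 34² → right
(65,97,72): 65²+72² = 9409 = 97² → right
(189,87,225): 87²+189² = 43290 < 50625 = 225² → obtuse
2 of the 5 are right.

2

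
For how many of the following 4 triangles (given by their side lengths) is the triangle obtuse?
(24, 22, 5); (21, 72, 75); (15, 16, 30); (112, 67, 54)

3

(24,22,5): 5²+22² = 509 < 576 = 24² → obtuse
(21,72,75): 21²+72² = 5625 = 75² → right
(15,16,30): 15²+16² = 481 < 900 = 30² → obtuse
(112,67,54): 54²+67² = 7405 < 12544 = 112² → obtuse
3 of the 4 are obtuse.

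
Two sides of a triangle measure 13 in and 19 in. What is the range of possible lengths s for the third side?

6 < s < 32

By the triangle inequality, s must be less than 13 + 19 = 32 and greater than |13 − 19| = 6.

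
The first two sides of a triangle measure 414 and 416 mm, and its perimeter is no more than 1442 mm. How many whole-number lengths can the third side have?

Triangle inequality: 2 < x < 830. Perimeter ≤ 1442 gives x ≤ 1442 − 414 − 416 = 612.
So 2 < x ≤ 612; integers 3 through 612: 610 values.

610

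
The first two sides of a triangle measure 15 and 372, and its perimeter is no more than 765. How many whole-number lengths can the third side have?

Triangle inequality: 357 < x < 387. Perimeter ≤ 765 gives x ≤ 765 − 15 − 372 = 378.
So 357 < x ≤ 378; integers 358 through 378: 21 values.

21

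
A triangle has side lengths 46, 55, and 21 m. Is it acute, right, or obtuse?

obtuse

Compare the square of the longest side to the sum of squares of the other two: 21² + 46² = 2557 < 3025 = 55².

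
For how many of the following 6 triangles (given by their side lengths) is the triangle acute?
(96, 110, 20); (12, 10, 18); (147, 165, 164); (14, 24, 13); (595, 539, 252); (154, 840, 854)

1

(96,110,20): 20²+96² = 9616 < 12100 = 110² → obtuse
(12,10,18): 10²+12² = 244 < 324 = 18² → obtuse
(147,165,164): 147²+164² = 48505 > 27225 = 165² → acute
(14,24,13): 13²+14² = 365 < 576 = 24² → obtuse
(595,539,252): 252²+539² = 354025 = 595² → right
(154,840,854): 154²+840² = 729316 = 854² → right
1 of the 6 is acute.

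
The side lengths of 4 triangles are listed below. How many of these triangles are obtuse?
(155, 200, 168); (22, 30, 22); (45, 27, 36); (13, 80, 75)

1

(155,200,168): 155²+168² = 52249 > 40000 = 200² → acute
(22,30,22): 22²+22² = 968 > 900 = 30² → acute
(45,27,36): 27²+36² = 2025 = 45² → right
(13,80,75): 13²+75² = 5794 < 6400 = 80² → obtuse
1 of the 4 is obtuse.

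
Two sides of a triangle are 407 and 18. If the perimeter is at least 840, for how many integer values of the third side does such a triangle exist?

10

Triangle inequality: 389 < x < 425. Perimeter ≥ 840 gives x ≥ 840 − 407 − 18 = 415.
So 415 ≤ x < 425; integers 415 through 424: 10 values.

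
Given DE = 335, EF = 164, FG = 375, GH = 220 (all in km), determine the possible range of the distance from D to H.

0 ≤ DH ≤ 1094 km

The maximum is all hops collinear in one direction: 335 + 164 + 375 + 220 = 1094.
The longest hop is 375; the others sum to 719. Since 375 ≤ 719, the path can fold back on itself completely, so the minimum distance is 0.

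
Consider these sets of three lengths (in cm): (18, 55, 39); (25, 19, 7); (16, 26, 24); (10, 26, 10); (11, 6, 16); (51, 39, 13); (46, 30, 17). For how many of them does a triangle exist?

6

(18,39,55): 18+39 > 55 → valid
(7,19,25): 7+19 > 25 → valid
(16,24,26): 16+24 > 26 → valid
(10,10,26): 10+10 ≤ 26 → not valid
(6,11,16): 6+11 > 16 → valid
(13,39,51): 13+39 > 51 → valid
(17,30,46): 17+30 > 46 → valid
6 of the 7 triples form a triangle.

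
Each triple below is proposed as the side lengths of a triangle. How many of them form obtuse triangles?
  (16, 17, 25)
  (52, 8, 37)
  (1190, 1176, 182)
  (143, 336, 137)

1

(16,17,25): 16²+17² = 545 < 625 = 25² → obtuse
(52,8,37): 8+37 ≤ 52, not a triangle
(1190,1176,182): 182²+1176² = 1416100 = 1190² → right
(143,336,137): 137+143 ≤ 336, not a triangle
1 of the 4 is obtuse.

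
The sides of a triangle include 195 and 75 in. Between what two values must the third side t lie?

By the triangle inequality, t must be less than 195 + 75 = 270 and greater than |195 − 75| = 120.

120 < t < 270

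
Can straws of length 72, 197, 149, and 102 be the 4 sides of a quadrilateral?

A quadrilateral exists iff every side is shorter than the sum of the others — equivalently, the longest side is less than the sum of the rest.
Longest side 197 < 323 (sum of the remaining 3), so yes.

Yes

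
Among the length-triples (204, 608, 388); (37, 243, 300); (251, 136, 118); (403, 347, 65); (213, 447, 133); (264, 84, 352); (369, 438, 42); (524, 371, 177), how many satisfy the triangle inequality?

3

(204,388,608): 204+388 ≤ 608 → not valid
(37,243,300): 37+243 ≤ 300 → not valid
(118,136,251): 118+136 > 251 → valid
(65,347,403): 65+347 > 403 → valid
(133,213,447): 133+213 ≤ 447 → not valid
(84,264,352): 84+264 ≤ 352 → not valid
(42,369,438): 42+369 ≤ 438 → not valid
(177,371,524): 177+371 > 524 → valid
3 of the 8 triples form a triangle.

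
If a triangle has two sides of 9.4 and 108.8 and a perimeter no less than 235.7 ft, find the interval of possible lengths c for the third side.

Triangle inequality alone gives 99.4 < c < 118.2.
The perimeter condition gives c ≥ 235.7 − 9.4 − 108.8 = 117.5.
Intersecting the two: 117.5 ≤ c < 118.2.

117.5 ≤ c < 118.2 ft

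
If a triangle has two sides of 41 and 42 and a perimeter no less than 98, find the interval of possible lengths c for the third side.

Triangle inequality alone gives 1 < c < 83.
The perimeter condition gives c ≥ 98 − 41 − 42 = 15.
Intersecting the two: 15 ≤ c < 83.

15 ≤ c < 83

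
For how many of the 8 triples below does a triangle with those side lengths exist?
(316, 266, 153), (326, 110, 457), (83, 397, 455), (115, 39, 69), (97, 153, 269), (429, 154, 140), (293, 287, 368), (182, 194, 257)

4

(153,266,316): 153+266 > 316 → valid
(110,326,457): 110+326 ≤ 457 → not valid
(83,397,455): 83+397 > 455 → valid
(39,69,115): 39+69 ≤ 115 → not valid
(97,153,269): 97+153 ≤ 269 → not valid
(140,154,429): 140+154 ≤ 429 → not valid
(287,293,368): 287+293 > 368 → valid
(182,194,257): 182+194 > 257 → valid
4 of the 8 triples form a triangle.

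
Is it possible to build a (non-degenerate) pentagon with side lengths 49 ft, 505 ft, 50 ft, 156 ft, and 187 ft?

For a pentagon, each side must be shorter than the sum of the others.
Here the longest side is 505, but the remaining 4 sides sum to only 442.

No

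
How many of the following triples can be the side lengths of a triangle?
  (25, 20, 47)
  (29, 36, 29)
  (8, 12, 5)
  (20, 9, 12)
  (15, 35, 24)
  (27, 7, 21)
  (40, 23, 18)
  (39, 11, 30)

(20,25,47): 20+25 ≤ 47 → not valid
(29,29,36): 29+29 > 36 → valid
(5,8,12): 5+8 > 12 → valid
(9,12,20): 9+12 > 20 → valid
(15,24,35): 15+24 > 35 → valid
(7,21,27): 7+21 > 27 → valid
(18,23,40): 18+23 > 40 → valid
(11,30,39): 11+30 > 39 → valid
7 of the 8 triples form a triangle.

7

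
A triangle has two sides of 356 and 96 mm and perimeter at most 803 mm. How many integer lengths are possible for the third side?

91

Triangle inequality: 260 < x < 452. Perimeter ≤ 803 gives x ≤ 803 − 356 − 96 = 351.
So 260 < x ≤ 351; integers 261 through 351: 91 values.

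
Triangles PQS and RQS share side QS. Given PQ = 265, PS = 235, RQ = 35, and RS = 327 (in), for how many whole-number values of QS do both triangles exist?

From triangle PQS: 30 < QS < 500.
From triangle RQS: 292 < QS < 362.
Intersection: 292 < QS < 362, so integers 293 through 361: 69 values.

69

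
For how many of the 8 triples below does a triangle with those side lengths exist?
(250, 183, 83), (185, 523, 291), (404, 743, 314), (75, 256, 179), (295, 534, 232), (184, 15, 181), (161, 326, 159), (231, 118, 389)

(83,183,250): 83+183 > 250 → valid
(185,291,523): 185+291 ≤ 523 → not valid
(314,404,743): 314+404 ≤ 743 → not valid
(75,179,256): 75+179 ≤ 256 → not valid
(232,295,534): 232+295 ≤ 534 → not valid
(15,181,184): 15+181 > 184 → valid
(159,161,326): 159+161 ≤ 326 → not valid
(118,231,389): 118+231 ≤ 389 → not valid
2 of the 8 triples form a triangle.

2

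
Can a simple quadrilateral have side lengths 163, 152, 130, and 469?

For a quadrilateral, each side must be shorter than the sum of the others.
Here the longest side is 469, but the remaining 3 sides sum to only 445.

No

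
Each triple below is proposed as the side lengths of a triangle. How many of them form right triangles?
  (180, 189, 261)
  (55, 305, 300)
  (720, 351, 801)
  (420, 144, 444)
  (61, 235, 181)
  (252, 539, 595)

5

(180,189,261): 180²+189² = 68121 = 261² → right
(55,305,300): 55²+300² = 93025 = 305² → right
(720,351,801): 351²+720² = 641601 = 801² → right
(420,144,444): 144²+420² = 197136 = 444² → right
(61,235,181): 61²+181² = 36482 < 55225 = 235² → obtuse
(252,539,595): 252²+539² = 354025 = 595² → right
5 of the 6 are right.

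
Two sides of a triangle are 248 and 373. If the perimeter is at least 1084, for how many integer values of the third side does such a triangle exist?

158

Triangle inequality: 125 < x < 621. Perimeter ≥ 1084 gives x ≥ 1084 − 248 − 373 = 463.
So 463 ≤ x < 621; integers 463 through 620: 158 values.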